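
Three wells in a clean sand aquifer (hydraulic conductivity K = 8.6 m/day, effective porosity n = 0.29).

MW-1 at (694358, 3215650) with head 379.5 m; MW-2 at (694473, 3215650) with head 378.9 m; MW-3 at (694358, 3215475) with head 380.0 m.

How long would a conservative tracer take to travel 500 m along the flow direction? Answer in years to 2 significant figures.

∂h/∂x = (378.9 − 379.5) / (694473 − 694358) = -0.005217
∂h/∂y = (380.0 − 379.5) / (3215475 − 3215650) = -0.002857
|∇h| = √(-0.005217² + -0.002857²) = 0.005948
Seepage velocity v = K·i/n = 8.6 × 0.005948 / 0.29 = 0.1764 m/day.
t = 500 / 0.1764 = 2834 days = 7.76 years.

7.8 years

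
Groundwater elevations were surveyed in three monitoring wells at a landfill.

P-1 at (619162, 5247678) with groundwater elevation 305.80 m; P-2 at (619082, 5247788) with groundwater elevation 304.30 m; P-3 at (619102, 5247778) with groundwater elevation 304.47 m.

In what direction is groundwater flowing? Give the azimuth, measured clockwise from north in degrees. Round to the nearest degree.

347°

With h = a·x + b·y + c and P-1 as origin, the differences give:
  (-80)·a + 110·b = -1.50
  (-60)·a + 100·b = -1.33
Eliminate b (×100 and ×110, subtract): -1400·a = -3.700 → a = ∂h/∂x = +0.002643
Back-substitute: b = ∂h/∂y = -0.01171.
Flow direction (−∇h) has components (-0.002643 E, +0.01171 N).
Azimuth = atan2(E, N) = atan2(-0.002643, +0.01171) = 347.3° ≈ 347°.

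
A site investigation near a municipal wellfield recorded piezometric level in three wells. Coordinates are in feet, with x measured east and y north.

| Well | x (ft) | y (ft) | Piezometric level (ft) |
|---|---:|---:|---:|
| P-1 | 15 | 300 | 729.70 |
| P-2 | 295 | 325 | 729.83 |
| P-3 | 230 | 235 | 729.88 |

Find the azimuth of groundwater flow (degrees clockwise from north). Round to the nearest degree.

330°

Three-point gradient (reference P-1): Δ to P-2 = (280, 25, +0.13), Δ to P-3 = (215, -65, +0.18).
∂h/∂x = +0.0005493, ∂h/∂y = -0.0009523 (det = -23575).
Flow direction (−∇h) has components (-0.0005493 E, +0.0009523 N).
Azimuth = atan2(E, N) = atan2(-0.0005493, +0.0009523) = 330.0° ≈ 330°.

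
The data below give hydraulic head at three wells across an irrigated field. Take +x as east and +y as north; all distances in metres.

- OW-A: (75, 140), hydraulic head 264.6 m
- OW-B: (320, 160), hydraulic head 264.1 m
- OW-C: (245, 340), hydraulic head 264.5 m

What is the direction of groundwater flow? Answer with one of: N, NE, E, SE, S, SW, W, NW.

With h = a·x + b·y + c and OW-A as origin, the differences give:
  245·a + 20·b = -0.5
  170·a + 200·b = -0.1
Eliminate b (×200 and ×20, subtract): 45600·a = -98.00 → a = ∂h/∂x = -0.002149
Back-substitute: b = ∂h/∂y = +0.001327.
Flow = −∇h = (+0.002149 east, -0.001327 north), which points southeast.

SE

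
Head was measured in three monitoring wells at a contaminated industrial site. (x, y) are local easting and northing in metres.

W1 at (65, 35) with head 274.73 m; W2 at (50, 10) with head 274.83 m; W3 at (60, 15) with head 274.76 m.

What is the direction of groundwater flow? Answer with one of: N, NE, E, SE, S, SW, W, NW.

E

Taking W1 as reference: W2−W1 = (-15, -25, +0.10); W3−W1 = (-5, -20, +0.03).
Solve a·Δx + b·Δy = Δh: det = (-15)·(-20) − (-5)·(-25) = 175.
∂h/∂x = [(+0.10)·(-20) − (+0.03)·(-25)] / 175 = -0.007143
∂h/∂y = [(-15)·(+0.03) − (-5)·(+0.10)] / 175 = +0.0002857
Flow = −∇h = (+0.007143 east, -0.0002857 north), which points east.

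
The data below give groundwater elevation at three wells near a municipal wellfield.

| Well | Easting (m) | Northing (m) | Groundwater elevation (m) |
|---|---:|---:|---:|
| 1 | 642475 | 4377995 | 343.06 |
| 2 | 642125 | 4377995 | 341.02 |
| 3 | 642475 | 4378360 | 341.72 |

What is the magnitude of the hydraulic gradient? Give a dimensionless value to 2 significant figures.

∂h/∂x = (341.02 − 343.06) / (642125 − 642475) = +0.005829
∂h/∂y = (341.72 − 343.06) / (4378360 − 4377995) = -0.003671
|∇h| = √(0.005829² + -0.003671²) = 0.006889

0.0069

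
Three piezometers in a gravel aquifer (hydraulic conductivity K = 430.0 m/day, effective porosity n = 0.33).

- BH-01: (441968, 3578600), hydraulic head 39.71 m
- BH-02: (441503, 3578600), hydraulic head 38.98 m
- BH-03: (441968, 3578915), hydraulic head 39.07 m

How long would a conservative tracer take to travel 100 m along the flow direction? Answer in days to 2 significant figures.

∂h/∂x = (38.98 − 39.71) / (441503 − 441968) = +0.001570
∂h/∂y = (39.07 − 39.71) / (3578915 − 3578600) = -0.002032
|∇h| = √(0.001570² + -0.002032²) = 0.002568
Seepage velocity v = K·i/n = 430.0 × 0.002568 / 0.33 = 3.346 m/day.
t = 100 / 3.346 = 29.89 days.

30 days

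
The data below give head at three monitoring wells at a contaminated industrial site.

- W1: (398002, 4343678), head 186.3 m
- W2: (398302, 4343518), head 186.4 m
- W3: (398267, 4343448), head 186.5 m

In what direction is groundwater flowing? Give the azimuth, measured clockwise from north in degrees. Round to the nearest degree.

Three-point gradient (reference W1): Δ to W2 = (300, -160, +0.1), Δ to W3 = (265, -230, +0.2).
∂h/∂x = -0.0003383, ∂h/∂y = -0.001259 (det = -26600).
Flow direction (−∇h) has components (+0.0003383 E, +0.001259 N).
Azimuth = atan2(E, N) = atan2(+0.0003383, +0.001259) = 15.0° ≈ 015°.

015°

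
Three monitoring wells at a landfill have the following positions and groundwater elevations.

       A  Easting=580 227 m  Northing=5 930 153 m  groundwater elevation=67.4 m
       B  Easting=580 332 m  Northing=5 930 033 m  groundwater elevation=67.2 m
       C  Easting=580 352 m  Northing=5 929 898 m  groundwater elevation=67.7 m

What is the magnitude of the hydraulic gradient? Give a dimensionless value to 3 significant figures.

0.00881

With h = a·x + b·y + c and A as origin, the differences give:
  105·a + (-120)·b = -0.2
  125·a + (-255)·b = +0.3
Eliminate b (×(-255) and ×(-120), subtract): -11775·a = 87.00 → a = ∂h/∂x = -0.007389
Back-substitute: b = ∂h/∂y = -0.004798.
|∇h| = √(-0.007389² + -0.004798²) = 0.00881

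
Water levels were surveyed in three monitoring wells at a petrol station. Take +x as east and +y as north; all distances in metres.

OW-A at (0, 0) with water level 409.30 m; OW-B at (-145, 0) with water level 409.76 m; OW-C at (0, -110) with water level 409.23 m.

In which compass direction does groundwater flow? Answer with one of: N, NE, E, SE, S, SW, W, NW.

∂h/∂x = (409.76 − 409.30) / (-145 − 0) = -0.003172
∂h/∂y = (409.23 − 409.30) / (-110 − 0) = +0.0006364
Flow = −∇h = (+0.003172 east, -0.0006364 north), which points east.

E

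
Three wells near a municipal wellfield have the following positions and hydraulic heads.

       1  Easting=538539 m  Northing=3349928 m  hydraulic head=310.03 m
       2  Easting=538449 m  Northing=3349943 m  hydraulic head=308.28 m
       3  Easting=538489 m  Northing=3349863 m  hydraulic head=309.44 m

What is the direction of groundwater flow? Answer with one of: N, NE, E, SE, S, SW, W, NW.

Differences from 1: to 2 (Δx, Δy, Δh) = (-90, 15, -1.75); to 3 = (-50, -65, -0.59).
Solve a·Δx + b·Δy = Δh: det = (-90)·(-65) − (-50)·15 = 6600.
∂h/∂x = [(-1.75)·(-65) − (-0.59)·15] / 6600 = +0.01858
∂h/∂y = [(-90)·(-0.59) − (-50)·(-1.75)] / 6600 = -0.005212
Flow = −∇h = (-0.01858 east, +0.005212 north), which points west.

W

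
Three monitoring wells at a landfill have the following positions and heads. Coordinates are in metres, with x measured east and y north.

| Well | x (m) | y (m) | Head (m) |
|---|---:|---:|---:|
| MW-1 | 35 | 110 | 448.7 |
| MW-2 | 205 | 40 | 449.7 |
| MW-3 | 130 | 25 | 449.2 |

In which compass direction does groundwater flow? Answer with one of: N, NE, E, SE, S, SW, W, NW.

W

Differences from MW-1: to MW-2 (Δx, Δy, Δh) = (170, -70, +1.0); to MW-3 = (95, -85, +0.5).
Solve a·Δx + b·Δy = Δh: det = 170·(-85) − 95·(-70) = -7800.
∂h/∂x = [(+1.0)·(-85) − (+0.5)·(-70)] / -7800 = +0.006410
∂h/∂y = [170·(+0.5) − 95·(+1.0)] / -7800 = +0.001282
Flow = −∇h = (-0.006410 east, -0.001282 north), which points west.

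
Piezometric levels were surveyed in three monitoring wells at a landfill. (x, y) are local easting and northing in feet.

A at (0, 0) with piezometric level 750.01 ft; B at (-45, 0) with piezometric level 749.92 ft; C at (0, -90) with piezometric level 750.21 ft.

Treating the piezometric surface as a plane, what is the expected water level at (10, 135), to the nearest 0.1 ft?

∂h/∂x = (749.92 − 750.01) / (-45 − 0) = +0.002000
∂h/∂y = (750.21 − 750.01) / (-90 − 0) = -0.002222
h(10, 135) = 750.01 + (+0.002000)·(10) + (-0.002222)·(135) = 750.01 +0.020 -0.300 = 749.730 ft.

749.7 ft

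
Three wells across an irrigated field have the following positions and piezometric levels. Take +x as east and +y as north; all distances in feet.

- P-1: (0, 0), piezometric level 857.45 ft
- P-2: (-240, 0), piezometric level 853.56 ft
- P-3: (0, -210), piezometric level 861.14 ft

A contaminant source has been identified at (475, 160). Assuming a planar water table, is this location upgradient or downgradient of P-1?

upgradient

∂h/∂x = (853.56 − 857.45) / (-240 − 0) = +0.01621
∂h/∂y = (861.14 − 857.45) / (-210 − 0) = -0.01757
Head at (475, 160) = 857.45 + (+0.01621)·(475) + (-0.01757)·(160) = 862.34 ft.
That is higher than the 857.45 ft at P-1, so the point is upgradient.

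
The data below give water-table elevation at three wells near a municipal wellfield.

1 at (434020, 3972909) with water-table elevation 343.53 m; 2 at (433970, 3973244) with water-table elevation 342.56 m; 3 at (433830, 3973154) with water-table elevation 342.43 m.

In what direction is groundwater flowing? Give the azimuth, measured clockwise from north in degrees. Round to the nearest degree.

Differences from 1: to 2 (Δx, Δy, Δh) = (-50, 335, -0.97); to 3 = (-190, 245, -1.10).
Solve a·Δx + b·Δy = Δh: det = (-50)·245 − (-190)·335 = 51400.
∂h/∂x = [(-0.97)·245 − (-1.10)·335] / 51400 = +0.002546
∂h/∂y = [(-50)·(-1.10) − (-190)·(-0.97)] / 51400 = -0.002516
Flow direction (−∇h) has components (-0.002546 E, +0.002516 N).
Azimuth = atan2(E, N) = atan2(-0.002546, +0.002516) = 314.7° ≈ 315°.

315°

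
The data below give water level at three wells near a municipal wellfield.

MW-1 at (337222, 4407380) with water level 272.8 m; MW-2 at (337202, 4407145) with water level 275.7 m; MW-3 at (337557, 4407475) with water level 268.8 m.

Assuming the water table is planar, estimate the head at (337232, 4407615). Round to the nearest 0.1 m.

Three-point gradient (reference MW-1): Δ to MW-2 = (-20, -235, +2.9), Δ to MW-3 = (335, 95, -4.0).
∂h/∂x = -0.008650, ∂h/∂y = -0.01160 (det = 76825).
h(337232, 4407615) = 272.8 + (-0.008650)·(10) + (-0.01160)·(235) = 272.8 -0.086 -2.727 = 269.986 m.

270.0 m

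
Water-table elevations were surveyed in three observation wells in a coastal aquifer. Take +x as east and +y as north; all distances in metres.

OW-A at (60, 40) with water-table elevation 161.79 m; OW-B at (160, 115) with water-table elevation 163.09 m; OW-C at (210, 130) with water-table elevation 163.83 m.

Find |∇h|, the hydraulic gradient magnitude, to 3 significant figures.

0.0165

Taking OW-A as reference: OW-B−OW-A = (100, 75, +1.30); OW-C−OW-A = (150, 90, +2.04).
Solve a·Δx + b·Δy = Δh: det = 100·90 − 150·75 = -2250.
∂h/∂x = [(+1.30)·90 − (+2.04)·75] / -2250 = +0.01600
∂h/∂y = [100·(+2.04) − 150·(+1.30)] / -2250 = -0.004000
|∇h| = √(0.01600² + -0.004000²) = 0.01649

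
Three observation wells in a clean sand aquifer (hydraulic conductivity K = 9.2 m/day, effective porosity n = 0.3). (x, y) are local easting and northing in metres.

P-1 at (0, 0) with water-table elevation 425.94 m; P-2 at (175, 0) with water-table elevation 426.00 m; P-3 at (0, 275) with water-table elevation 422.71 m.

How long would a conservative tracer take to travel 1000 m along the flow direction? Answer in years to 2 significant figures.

∂h/∂x = (426.00 − 425.94) / (175 − 0) = +0.0003429
∂h/∂y = (422.71 − 425.94) / (275 − 0) = -0.01175
|∇h| = √(0.0003429² + -0.01175²) = 0.01176
Seepage velocity v = K·i/n = 9.2 × 0.01176 / 0.3 = 0.3606 m/day.
t = 1000 / 0.3606 = 2773 days = 7.59 years.

7.6 years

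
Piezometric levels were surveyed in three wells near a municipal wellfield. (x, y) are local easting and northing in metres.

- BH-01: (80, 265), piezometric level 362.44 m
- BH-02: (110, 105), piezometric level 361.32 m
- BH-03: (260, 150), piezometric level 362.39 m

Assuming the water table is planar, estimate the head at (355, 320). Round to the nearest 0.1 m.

Taking BH-01 as reference: BH-02−BH-01 = (30, -160, -1.12); BH-03−BH-01 = (180, -115, -0.05).
Determinant of the coordinate differences = 30·(-115) − 180·(-160) = 25350.
∂h/∂x = [(-1.12)·(-115) − (-0.05)·(-160)] / 25350 = +0.004765
∂h/∂y = [30·(-0.05) − 180·(-1.12)] / 25350 = +0.007893
h(355, 320) = 362.44 + (+0.004765)·(275) + (+0.007893)·(55) = 362.44 +1.310 +0.434 = 364.185 m.

364.2 m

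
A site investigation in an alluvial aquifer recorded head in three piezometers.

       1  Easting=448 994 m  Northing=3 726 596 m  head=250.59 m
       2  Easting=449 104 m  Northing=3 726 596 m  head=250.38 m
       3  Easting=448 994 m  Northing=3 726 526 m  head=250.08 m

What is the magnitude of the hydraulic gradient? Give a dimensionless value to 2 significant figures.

∂h/∂x = (250.38 − 250.59) / (449104 − 448994) = -0.001909
∂h/∂y = (250.08 − 250.59) / (3726526 − 3726596) = +0.007286
|∇h| = √(-0.001909² + 0.007286²) = 0.007532

0.0075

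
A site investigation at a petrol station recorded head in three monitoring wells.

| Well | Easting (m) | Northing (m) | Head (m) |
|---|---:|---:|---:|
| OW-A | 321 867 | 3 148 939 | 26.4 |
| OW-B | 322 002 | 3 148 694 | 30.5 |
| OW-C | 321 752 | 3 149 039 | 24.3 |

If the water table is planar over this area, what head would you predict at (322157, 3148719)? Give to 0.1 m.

Differences from OW-A: to OW-B (Δx, Δy, Δh) = (135, -245, +4.1); to OW-C = (-115, 100, -2.1).
Solve a·Δx + b·Δy = Δh: det = 135·100 − (-115)·(-245) = -14675.
∂h/∂x = [(+4.1)·100 − (-2.1)·(-245)] / -14675 = +0.007121
∂h/∂y = [135·(-2.1) − (-115)·(+4.1)] / -14675 = -0.01281
h(322157, 3148719) = 26.4 + (+0.007121)·(290) + (-0.01281)·(-220) = 26.4 +2.065 +2.818 = 31.283 m.

31.3 m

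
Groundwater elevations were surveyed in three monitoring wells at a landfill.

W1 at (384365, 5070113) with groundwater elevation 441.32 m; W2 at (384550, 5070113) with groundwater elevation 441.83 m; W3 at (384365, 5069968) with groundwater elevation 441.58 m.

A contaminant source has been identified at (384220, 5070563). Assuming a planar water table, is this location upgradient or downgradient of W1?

∂h/∂x = (441.83 − 441.32) / (384550 − 384365) = +0.002757
∂h/∂y = (441.58 − 441.32) / (5069968 − 5070113) = -0.001793
Head at (384220, 5070563) = 441.32 + (+0.002757)·(-145) + (-0.001793)·(450) = 440.11 m.
That is lower than the 441.32 m at W1, so the point is downgradient.

downgradient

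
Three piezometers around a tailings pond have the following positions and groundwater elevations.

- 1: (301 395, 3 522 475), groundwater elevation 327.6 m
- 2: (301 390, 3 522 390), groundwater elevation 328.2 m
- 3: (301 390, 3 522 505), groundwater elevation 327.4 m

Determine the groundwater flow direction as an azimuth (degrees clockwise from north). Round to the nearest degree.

With h = a·x + b·y + c and 1 as origin, the differences give:
  (-5)·a + (-85)·b = +0.6
  (-5)·a + 30·b = -0.2
Eliminate b (×30 and ×(-85), subtract): -575·a = 1.00 → a = ∂h/∂x = -0.001739
Back-substitute: b = ∂h/∂y = -0.006957.
Flow direction (−∇h) has components (+0.001739 E, +0.006957 N).
Azimuth = atan2(E, N) = atan2(+0.001739, +0.006957) = 14.0° ≈ 014°.

014°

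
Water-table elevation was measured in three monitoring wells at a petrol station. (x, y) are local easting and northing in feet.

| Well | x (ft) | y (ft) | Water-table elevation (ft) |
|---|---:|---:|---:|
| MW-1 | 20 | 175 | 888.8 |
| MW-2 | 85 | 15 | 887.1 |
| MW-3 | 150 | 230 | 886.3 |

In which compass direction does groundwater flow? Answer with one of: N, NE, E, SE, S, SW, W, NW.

With h = a·x + b·y + c and MW-1 as origin, the differences give:
  65·a + (-160)·b = -1.7
  130·a + 55·b = -2.5
Eliminate b (×55 and ×(-160), subtract): 24375·a = -493.50 → a = ∂h/∂x = -0.02025
Back-substitute: b = ∂h/∂y = +0.002400.
Flow = −∇h = (+0.02025 east, -0.002400 north), which points east.

E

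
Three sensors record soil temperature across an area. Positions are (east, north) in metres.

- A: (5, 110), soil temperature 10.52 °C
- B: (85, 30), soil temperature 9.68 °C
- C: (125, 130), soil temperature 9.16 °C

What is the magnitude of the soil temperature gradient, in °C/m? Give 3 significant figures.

Three-point gradient (reference A): Δ to B = (80, -80, -0.84), Δ to C = (120, 20, -1.36).
∂T/∂x = -0.01121, ∂T/∂y = -0.0007143 (det = 11200).
|∇f| = √(-0.01121² + -0.0007143²) = 0.01123 °C/m

0.0112 °C/m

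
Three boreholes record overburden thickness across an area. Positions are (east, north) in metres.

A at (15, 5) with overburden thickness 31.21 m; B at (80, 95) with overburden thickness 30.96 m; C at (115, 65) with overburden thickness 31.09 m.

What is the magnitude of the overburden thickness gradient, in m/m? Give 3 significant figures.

0.00347 m/m

Three-point gradient (reference A): Δ to B = (65, 90, -0.25), Δ to C = (100, 60, -0.12).
∂d/∂x = +0.0008235, ∂d/∂y = -0.003373 (det = -5100).
|∇f| = √(0.0008235² + -0.003373²) = 0.003472 m/m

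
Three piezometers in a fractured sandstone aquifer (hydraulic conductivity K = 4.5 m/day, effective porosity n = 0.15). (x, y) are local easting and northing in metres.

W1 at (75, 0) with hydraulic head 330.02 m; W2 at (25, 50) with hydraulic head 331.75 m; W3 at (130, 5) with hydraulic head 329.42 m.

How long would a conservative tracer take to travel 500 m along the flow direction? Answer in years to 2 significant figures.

Differences from W1: to W2 (Δx, Δy, Δh) = (-50, 50, +1.73); to W3 = (55, 5, -0.60).
Solve a·Δx + b·Δy = Δh: det = (-50)·5 − 55·50 = -3000.
∂h/∂x = [(+1.73)·5 − (-0.60)·50] / -3000 = -0.01288
∂h/∂y = [(-50)·(-0.60) − 55·(+1.73)] / -3000 = +0.02172
|∇h| = √(-0.01288² + 0.02172²) = 0.02525
Seepage velocity v = K·i/n = 4.5 × 0.02525 / 0.15 = 0.7575 m/day.
t = 500 / 0.7575 = 660.1 days = 1.81 years.

1.8 years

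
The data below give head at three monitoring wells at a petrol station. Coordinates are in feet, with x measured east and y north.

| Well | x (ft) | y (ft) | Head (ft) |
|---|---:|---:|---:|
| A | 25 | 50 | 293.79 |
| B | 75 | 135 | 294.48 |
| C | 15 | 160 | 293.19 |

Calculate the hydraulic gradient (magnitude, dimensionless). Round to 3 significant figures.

Differences from A: to B (Δx, Δy, Δh) = (50, 85, +0.69); to C = (-10, 110, -0.60).
Solve a·Δx + b·Δy = Δh: det = 50·110 − (-10)·85 = 6350.
∂h/∂x = [(+0.69)·110 − (-0.60)·85] / 6350 = +0.01998
∂h/∂y = [50·(-0.60) − (-10)·(+0.69)] / 6350 = -0.003638
|∇h| = √(0.01998² + -0.003638²) = 0.02031

0.0203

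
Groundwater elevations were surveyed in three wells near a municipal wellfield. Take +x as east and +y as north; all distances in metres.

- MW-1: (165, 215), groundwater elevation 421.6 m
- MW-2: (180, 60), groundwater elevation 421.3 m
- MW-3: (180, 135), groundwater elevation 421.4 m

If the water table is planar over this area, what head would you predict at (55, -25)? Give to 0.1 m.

Differences from MW-1: to MW-2 (Δx, Δy, Δh) = (15, -155, -0.3); to MW-3 = (15, -80, -0.2).
Determinant of the coordinate differences = 15·(-80) − 15·(-155) = 1125.
∂h/∂x = [(-0.3)·(-80) − (-0.2)·(-155)] / 1125 = -0.006222
∂h/∂y = [15·(-0.2) − 15·(-0.3)] / 1125 = +0.001333
h(55, -25) = 421.6 + (-0.006222)·(-110) + (+0.001333)·(-240) = 421.6 +0.684 -0.320 = 421.964 m.

422.0 m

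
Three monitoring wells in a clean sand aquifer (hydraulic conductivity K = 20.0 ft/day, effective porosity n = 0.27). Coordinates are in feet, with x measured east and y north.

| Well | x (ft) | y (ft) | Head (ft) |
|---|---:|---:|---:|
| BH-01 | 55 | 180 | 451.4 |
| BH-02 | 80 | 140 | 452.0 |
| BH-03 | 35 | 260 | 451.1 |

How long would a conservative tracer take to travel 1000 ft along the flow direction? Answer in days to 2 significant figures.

Three-point gradient (reference BH-01): Δ to BH-02 = (25, -40, +0.6), Δ to BH-03 = (-20, 80, -0.3).
∂h/∂x = +0.03000, ∂h/∂y = +0.003750 (det = 1200).
|∇h| = √(0.03000² + 0.003750²) = 0.03023
Seepage velocity v = K·i/n = 20.0 × 0.03023 / 0.27 = 2.239 ft/day.
t = 1000 / 2.239 = 446.6 days.

450 days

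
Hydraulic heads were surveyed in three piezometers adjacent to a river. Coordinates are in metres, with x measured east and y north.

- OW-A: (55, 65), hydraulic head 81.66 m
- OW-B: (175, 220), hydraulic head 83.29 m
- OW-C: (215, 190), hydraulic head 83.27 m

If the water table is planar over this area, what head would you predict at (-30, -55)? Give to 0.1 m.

80.4 m

Differences from OW-A: to OW-B (Δx, Δy, Δh) = (120, 155, +1.63); to OW-C = (160, 125, +1.61).
Determinant of the coordinate differences = 120·125 − 160·155 = -9800.
∂h/∂x = [(+1.63)·125 − (+1.61)·155] / -9800 = +0.004673
∂h/∂y = [120·(+1.61) − 160·(+1.63)] / -9800 = +0.006898
h(-30, -55) = 81.66 + (+0.004673)·(-85) + (+0.006898)·(-120) = 81.66 -0.397 -0.828 = 80.435 m.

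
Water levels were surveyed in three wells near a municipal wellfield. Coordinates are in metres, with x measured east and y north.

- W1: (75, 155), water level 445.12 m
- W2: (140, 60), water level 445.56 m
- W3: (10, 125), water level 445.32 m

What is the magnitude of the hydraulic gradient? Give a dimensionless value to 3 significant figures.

0.00517

Differences from W1: to W2 (Δx, Δy, Δh) = (65, -95, +0.44); to W3 = (-65, -30, +0.20).
Determinant of the coordinate differences = 65·(-30) − (-65)·(-95) = -8125.
∂h/∂x = [(+0.44)·(-30) − (+0.20)·(-95)] / -8125 = -0.0007138
∂h/∂y = [65·(+0.20) − (-65)·(+0.44)] / -8125 = -0.005120
|∇h| = √(-0.0007138² + -0.005120²) = 0.00517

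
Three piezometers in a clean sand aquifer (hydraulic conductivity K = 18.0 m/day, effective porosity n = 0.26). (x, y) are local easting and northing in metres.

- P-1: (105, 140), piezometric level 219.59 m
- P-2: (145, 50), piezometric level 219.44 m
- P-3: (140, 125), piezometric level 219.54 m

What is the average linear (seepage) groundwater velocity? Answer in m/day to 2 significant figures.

0.11 m/day

Differences from P-1: to P-2 (Δx, Δy, Δh) = (40, -90, -0.15); to P-3 = (35, -15, -0.05).
Solve a·Δx + b·Δy = Δh: det = 40·(-15) − 35·(-90) = 2550.
∂h/∂x = [(-0.15)·(-15) − (-0.05)·(-90)] / 2550 = -0.0008824
∂h/∂y = [40·(-0.05) − 35·(-0.15)] / 2550 = +0.001275
|∇h| = √(-0.0008824² + 0.001275²) = 0.001551
Seepage velocity v = K·i/n = 18.0 × 0.001551 / 0.26 = 0.1074 m/day.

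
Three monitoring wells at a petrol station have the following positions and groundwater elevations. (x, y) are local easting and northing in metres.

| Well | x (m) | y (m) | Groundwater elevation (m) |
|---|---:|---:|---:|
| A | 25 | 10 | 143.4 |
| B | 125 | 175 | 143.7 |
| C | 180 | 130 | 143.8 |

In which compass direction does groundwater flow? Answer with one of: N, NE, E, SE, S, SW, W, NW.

Differences from A: to B (Δx, Δy, Δh) = (100, 165, +0.3); to C = (155, 120, +0.4).
Solve a·Δx + b·Δy = Δh: det = 100·120 − 155·165 = -13575.
∂h/∂x = [(+0.3)·120 − (+0.4)·165] / -13575 = +0.002210
∂h/∂y = [100·(+0.4) − 155·(+0.3)] / -13575 = +0.0004788
Flow = −∇h = (-0.002210 east, -0.0004788 north), which points west.

W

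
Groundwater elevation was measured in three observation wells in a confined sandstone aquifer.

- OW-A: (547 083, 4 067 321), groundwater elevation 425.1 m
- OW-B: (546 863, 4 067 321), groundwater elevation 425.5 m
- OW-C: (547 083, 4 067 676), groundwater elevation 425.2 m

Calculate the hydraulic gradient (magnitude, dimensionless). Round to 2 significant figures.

∂h/∂x = (425.5 − 425.1) / (546863 − 547083) = -0.001818
∂h/∂y = (425.2 − 425.1) / (4067676 − 4067321) = +0.0002817
|∇h| = √(-0.001818² + 0.0002817²) = 0.00184

0.0018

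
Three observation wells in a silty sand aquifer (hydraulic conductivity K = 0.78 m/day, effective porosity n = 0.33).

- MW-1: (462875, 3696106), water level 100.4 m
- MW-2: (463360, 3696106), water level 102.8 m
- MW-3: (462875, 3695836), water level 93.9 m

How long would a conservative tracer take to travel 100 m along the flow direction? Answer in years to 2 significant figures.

4.7 years

∂h/∂x = (102.8 − 100.4) / (463360 − 462875) = +0.004948
∂h/∂y = (93.9 − 100.4) / (3695836 − 3696106) = +0.02407
|∇h| = √(0.004948² + 0.02407²) = 0.02457
Seepage velocity v = K·i/n = 0.78 × 0.02457 / 0.33 = 0.05807 m/day.
t = 100 / 0.05807 = 1722 days = 4.71 years.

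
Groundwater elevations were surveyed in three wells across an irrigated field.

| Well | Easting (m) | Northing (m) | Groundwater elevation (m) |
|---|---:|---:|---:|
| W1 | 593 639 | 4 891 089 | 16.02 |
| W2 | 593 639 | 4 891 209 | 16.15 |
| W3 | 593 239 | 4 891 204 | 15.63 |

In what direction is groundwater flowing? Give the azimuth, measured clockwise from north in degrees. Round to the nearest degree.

230°

Differences from W1: to W2 (Δx, Δy, Δh) = (0, 120, +0.13); to W3 = (-400, 115, -0.39).
Determinant of the coordinate differences = 0·115 − (-400)·120 = 48000.
∂h/∂x = [(+0.13)·115 − (-0.39)·120] / 48000 = +0.001286
∂h/∂y = [0·(-0.39) − (-400)·(+0.13)] / 48000 = +0.001083
Flow direction (−∇h) has components (-0.001286 E, -0.001083 N).
Azimuth = atan2(E, N) = atan2(-0.001286, -0.001083) = 229.9° ≈ 230°.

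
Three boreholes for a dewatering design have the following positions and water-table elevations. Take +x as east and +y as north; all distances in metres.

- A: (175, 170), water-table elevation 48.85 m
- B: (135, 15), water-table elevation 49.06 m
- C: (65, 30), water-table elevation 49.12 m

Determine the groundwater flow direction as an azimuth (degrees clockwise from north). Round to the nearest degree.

Taking A as reference: B−A = (-40, -155, +0.21); C−A = (-110, -140, +0.27).
Determinant of the coordinate differences = (-40)·(-140) − (-110)·(-155) = -11450.
∂h/∂x = [(+0.21)·(-140) − (+0.27)·(-155)] / -11450 = -0.001087
∂h/∂y = [(-40)·(+0.27) − (-110)·(+0.21)] / -11450 = -0.001074
Flow direction (−∇h) has components (+0.001087 E, +0.001074 N).
Azimuth = atan2(E, N) = atan2(+0.001087, +0.001074) = 45.3° ≈ 045°.

045°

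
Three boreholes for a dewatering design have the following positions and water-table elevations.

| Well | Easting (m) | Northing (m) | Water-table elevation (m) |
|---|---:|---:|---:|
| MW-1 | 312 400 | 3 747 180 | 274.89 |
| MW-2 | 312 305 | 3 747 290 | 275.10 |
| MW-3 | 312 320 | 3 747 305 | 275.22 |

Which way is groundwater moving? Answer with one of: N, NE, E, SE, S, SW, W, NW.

Differences from MW-1: to MW-2 (Δx, Δy, Δh) = (-95, 110, +0.21); to MW-3 = (-80, 125, +0.33).
Solve a·Δx + b·Δy = Δh: det = (-95)·125 − (-80)·110 = -3075.
∂h/∂x = [(+0.21)·125 − (+0.33)·110] / -3075 = +0.003268
∂h/∂y = [(-95)·(+0.33) − (-80)·(+0.21)] / -3075 = +0.004732
Flow = −∇h = (-0.003268 east, -0.004732 north), which points southwest.

SW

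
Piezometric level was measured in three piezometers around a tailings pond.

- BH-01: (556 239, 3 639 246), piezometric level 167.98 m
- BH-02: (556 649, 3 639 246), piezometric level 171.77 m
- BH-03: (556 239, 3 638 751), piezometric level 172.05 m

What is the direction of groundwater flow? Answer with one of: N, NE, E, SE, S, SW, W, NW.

∂h/∂x = (171.77 − 167.98) / (556649 − 556239) = +0.009244
∂h/∂y = (172.05 − 167.98) / (3638751 − 3639246) = -0.008222
Flow = −∇h = (-0.009244 east, +0.008222 north), which points northwest.

NW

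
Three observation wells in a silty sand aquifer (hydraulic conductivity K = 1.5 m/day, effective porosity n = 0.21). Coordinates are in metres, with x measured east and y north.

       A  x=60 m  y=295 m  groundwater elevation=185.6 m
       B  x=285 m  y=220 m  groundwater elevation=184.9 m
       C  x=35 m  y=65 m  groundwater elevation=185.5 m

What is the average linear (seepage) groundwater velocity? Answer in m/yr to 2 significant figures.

Differences from A: to B (Δx, Δy, Δh) = (225, -75, -0.7); to C = (-25, -230, -0.1).
Determinant of the coordinate differences = 225·(-230) − (-25)·(-75) = -53625.
∂h/∂x = [(-0.7)·(-230) − (-0.1)·(-75)] / -53625 = -0.002862
∂h/∂y = [225·(-0.1) − (-25)·(-0.7)] / -53625 = +0.0007459
|∇h| = √(-0.002862² + 0.0007459²) = 0.002958
Seepage velocity v = K·i/n = 1.5 × 0.002958 / 0.21 = 0.02113 m/day = 7.718 m/yr.

7.7 m/yr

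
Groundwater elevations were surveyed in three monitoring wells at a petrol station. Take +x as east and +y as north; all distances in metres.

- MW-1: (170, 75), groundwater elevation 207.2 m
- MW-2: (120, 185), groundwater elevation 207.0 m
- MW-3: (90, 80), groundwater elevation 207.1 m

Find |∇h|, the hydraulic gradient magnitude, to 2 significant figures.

Taking MW-1 as reference: MW-2−MW-1 = (-50, 110, -0.2); MW-3−MW-1 = (-80, 5, -0.1).
Determinant of the coordinate differences = (-50)·5 − (-80)·110 = 8550.
∂h/∂x = [(-0.2)·5 − (-0.1)·110] / 8550 = +0.001170
∂h/∂y = [(-50)·(-0.1) − (-80)·(-0.2)] / 8550 = -0.001287
|∇h| = √(0.001170² + -0.001287²) = 0.001739

0.0017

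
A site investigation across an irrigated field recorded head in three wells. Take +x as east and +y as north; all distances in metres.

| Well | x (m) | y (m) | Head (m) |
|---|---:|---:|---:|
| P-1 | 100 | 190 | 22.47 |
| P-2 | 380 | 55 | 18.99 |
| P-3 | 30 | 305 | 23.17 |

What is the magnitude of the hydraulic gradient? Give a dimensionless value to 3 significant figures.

Taking P-1 as reference: P-2−P-1 = (280, -135, -3.48); P-3−P-1 = (-70, 115, +0.70).
Solve a·Δx + b·Δy = Δh: det = 280·115 − (-70)·(-135) = 22750.
∂h/∂x = [(-3.48)·115 − (+0.70)·(-135)] / 22750 = -0.01344
∂h/∂y = [280·(+0.70) − (-70)·(-3.48)] / 22750 = -0.002092
|∇h| = √(-0.01344² + -0.002092²) = 0.0136

0.0136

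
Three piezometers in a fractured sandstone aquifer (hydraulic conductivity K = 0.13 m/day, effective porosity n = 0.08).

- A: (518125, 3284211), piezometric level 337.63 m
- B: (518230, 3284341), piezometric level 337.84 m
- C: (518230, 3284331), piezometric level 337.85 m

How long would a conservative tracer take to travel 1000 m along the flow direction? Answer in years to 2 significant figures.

500 years

Three-point gradient (reference A): Δ to B = (105, 130, +0.21), Δ to C = (105, 120, +0.22).
∂h/∂x = +0.003238, ∂h/∂y = -0.001000 (det = -1050).
|∇h| = √(0.003238² + -0.001000²) = 0.003389
Seepage velocity v = K·i/n = 0.13 × 0.003389 / 0.08 = 0.005507 m/day.
t = 1000 / 0.005507 = 1.816e+05 days = 497 years.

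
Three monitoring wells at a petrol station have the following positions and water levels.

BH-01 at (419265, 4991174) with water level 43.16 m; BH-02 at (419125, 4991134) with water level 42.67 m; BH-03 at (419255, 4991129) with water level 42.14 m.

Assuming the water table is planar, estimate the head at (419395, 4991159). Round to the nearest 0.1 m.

With h = a·x + b·y + c and BH-01 as origin, the differences give:
  (-140)·a + (-40)·b = -0.49
  (-10)·a + (-45)·b = -1.02
Eliminate b (×(-45) and ×(-40), subtract): 5900·a = -18.750 → a = ∂h/∂x = -0.003178
Back-substitute: b = ∂h/∂y = +0.02337.
h(419395, 4991159) = 43.16 + (-0.003178)·(130) + (+0.02337)·(-15) = 43.16 -0.413 -0.351 = 42.396 m.

42.4 m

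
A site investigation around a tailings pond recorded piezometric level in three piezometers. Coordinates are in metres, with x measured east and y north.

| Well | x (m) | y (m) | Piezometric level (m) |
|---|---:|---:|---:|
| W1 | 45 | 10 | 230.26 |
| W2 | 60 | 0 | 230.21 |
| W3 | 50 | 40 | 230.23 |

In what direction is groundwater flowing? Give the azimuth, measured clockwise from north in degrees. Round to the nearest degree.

Three-point gradient (reference W1): Δ to W2 = (15, -10, -0.05), Δ to W3 = (5, 30, -0.03).
∂h/∂x = -0.003600, ∂h/∂y = -0.0004000 (det = 500).
Flow direction (−∇h) has components (+0.003600 E, +0.0004000 N).
Azimuth = atan2(E, N) = atan2(+0.003600, +0.0004000) = 83.7° ≈ 084°.

084°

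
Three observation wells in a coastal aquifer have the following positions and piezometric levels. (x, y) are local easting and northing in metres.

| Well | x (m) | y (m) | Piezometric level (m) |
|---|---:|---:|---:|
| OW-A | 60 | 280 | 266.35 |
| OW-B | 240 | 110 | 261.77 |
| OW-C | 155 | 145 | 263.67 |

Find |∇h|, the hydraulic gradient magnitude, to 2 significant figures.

With h = a·x + b·y + c and OW-A as origin, the differences give:
  180·a + (-170)·b = -4.58
  95·a + (-135)·b = -2.68
Eliminate b (×(-135) and ×(-170), subtract): -8150·a = 162.700 → a = ∂h/∂x = -0.01996
Back-substitute: b = ∂h/∂y = +0.005804.
|∇h| = √(-0.01996² + 0.005804²) = 0.02079

0.021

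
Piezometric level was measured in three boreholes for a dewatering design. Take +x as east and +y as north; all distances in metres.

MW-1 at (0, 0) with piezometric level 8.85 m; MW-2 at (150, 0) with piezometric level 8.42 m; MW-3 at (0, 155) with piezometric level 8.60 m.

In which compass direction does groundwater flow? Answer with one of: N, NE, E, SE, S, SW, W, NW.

∂h/∂x = (8.42 − 8.85) / (150 − 0) = -0.002867
∂h/∂y = (8.60 − 8.85) / (155 − 0) = -0.001613
Flow = −∇h = (+0.002867 east, +0.001613 north), which points northeast.

NE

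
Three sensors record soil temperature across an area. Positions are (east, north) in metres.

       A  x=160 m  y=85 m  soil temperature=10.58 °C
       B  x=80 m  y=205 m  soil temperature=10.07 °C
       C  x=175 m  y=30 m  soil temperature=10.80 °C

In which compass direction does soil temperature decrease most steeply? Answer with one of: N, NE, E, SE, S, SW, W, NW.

N

Three-point gradient (reference A): Δ to B = (-80, 120, -0.51), Δ to C = (15, -55, +0.22).
∂T/∂x = +0.0006346, ∂T/∂y = -0.003827 (det = 2600).
Steepest decrease is along −∇f = (-0.0006346 E, +0.003827 N) → north.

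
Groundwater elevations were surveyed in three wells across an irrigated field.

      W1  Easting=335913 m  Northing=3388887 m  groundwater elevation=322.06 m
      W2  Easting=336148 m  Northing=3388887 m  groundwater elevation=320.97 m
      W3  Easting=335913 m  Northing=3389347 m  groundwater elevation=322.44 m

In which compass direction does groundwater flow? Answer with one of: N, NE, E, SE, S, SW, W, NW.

∂h/∂x = (320.97 − 322.06) / (336148 − 335913) = -0.004638
∂h/∂y = (322.44 − 322.06) / (3389347 − 3388887) = +0.0008261
Flow = −∇h = (+0.004638 east, -0.0008261 north), which points east.

E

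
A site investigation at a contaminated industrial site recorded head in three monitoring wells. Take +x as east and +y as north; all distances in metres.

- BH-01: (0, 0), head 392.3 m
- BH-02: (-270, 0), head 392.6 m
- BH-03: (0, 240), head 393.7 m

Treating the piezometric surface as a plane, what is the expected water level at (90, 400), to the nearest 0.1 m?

394.5 m

∂h/∂x = (392.6 − 392.3) / (-270 − 0) = -0.001111
∂h/∂y = (393.7 − 392.3) / (240 − 0) = +0.005833
h(90, 400) = 392.3 + (-0.001111)·(90) + (+0.005833)·(400) = 392.3 -0.100 +2.333 = 394.533 m.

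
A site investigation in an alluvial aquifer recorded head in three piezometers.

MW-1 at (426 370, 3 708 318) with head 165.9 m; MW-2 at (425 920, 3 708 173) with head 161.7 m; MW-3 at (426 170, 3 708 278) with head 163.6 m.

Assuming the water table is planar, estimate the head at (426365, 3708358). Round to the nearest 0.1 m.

Differences from MW-1: to MW-2 (Δx, Δy, Δh) = (-450, -145, -4.2); to MW-3 = (-200, -40, -2.3).
Determinant of the coordinate differences = (-450)·(-40) − (-200)·(-145) = -11000.
∂h/∂x = [(-4.2)·(-40) − (-2.3)·(-145)] / -11000 = +0.01505
∂h/∂y = [(-450)·(-2.3) − (-200)·(-4.2)] / -11000 = -0.01773
h(426365, 3708358) = 165.9 + (+0.01505)·(-5) + (-0.01773)·(40) = 165.9 -0.075 -0.709 = 165.116 m.

165.1 m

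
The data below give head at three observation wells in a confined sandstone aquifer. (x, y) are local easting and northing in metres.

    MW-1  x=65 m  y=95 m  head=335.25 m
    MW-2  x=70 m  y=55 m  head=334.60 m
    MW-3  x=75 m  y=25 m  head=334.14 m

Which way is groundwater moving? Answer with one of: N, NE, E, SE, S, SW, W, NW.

SW

With h = a·x + b·y + c and MW-1 as origin, the differences give:
  5·a + (-40)·b = -0.65
  10·a + (-70)·b = -1.11
Eliminate b (×(-70) and ×(-40), subtract): 50·a = 1.100 → a = ∂h/∂x = +0.02200
Back-substitute: b = ∂h/∂y = +0.01900.
Flow = −∇h = (-0.02200 east, -0.01900 north), which points southwest.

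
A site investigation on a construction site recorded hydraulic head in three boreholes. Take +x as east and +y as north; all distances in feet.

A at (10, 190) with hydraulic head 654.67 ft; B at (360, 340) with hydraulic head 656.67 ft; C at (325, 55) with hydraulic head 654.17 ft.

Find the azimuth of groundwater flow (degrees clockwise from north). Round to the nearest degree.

Differences from A: to B (Δx, Δy, Δh) = (350, 150, +2.00); to C = (315, -135, -0.50).
Solve a·Δx + b·Δy = Δh: det = 350·(-135) − 315·150 = -94500.
∂h/∂x = [(+2.00)·(-135) − (-0.50)·150] / -94500 = +0.002063
∂h/∂y = [350·(-0.50) − 315·(+2.00)] / -94500 = +0.008519
Flow direction (−∇h) has components (-0.002063 E, -0.008519 N).
Azimuth = atan2(E, N) = atan2(-0.002063, -0.008519) = 193.6° ≈ 194°.

194°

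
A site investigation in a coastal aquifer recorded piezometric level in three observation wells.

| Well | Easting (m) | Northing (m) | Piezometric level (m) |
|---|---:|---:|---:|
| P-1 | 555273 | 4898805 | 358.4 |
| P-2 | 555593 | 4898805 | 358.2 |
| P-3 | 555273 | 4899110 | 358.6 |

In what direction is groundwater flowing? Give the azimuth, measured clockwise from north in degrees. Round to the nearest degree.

∂h/∂x = (358.2 − 358.4) / (555593 − 555273) = -0.0006250
∂h/∂y = (358.6 − 358.4) / (4899110 − 4898805) = +0.0006557
Flow direction (−∇h) has components (+0.0006250 E, -0.0006557 N).
Azimuth = atan2(E, N) = atan2(+0.0006250, -0.0006557) = 136.4° ≈ 136°.

136°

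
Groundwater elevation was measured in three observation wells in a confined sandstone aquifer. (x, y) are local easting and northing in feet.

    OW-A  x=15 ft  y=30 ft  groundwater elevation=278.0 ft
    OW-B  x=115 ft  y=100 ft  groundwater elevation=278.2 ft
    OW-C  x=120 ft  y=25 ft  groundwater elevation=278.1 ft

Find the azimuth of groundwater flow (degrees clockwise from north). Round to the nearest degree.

216°

Taking OW-A as reference: OW-B−OW-A = (100, 70, +0.2); OW-C−OW-A = (105, -5, +0.1).
Solve a·Δx + b·Δy = Δh: det = 100·(-5) − 105·70 = -7850.
∂h/∂x = [(+0.2)·(-5) − (+0.1)·70] / -7850 = +0.001019
∂h/∂y = [100·(+0.1) − 105·(+0.2)] / -7850 = +0.001401
Flow direction (−∇h) has components (-0.001019 E, -0.001401 N).
Azimuth = atan2(E, N) = atan2(-0.001019, -0.001401) = 216.0° ≈ 216°.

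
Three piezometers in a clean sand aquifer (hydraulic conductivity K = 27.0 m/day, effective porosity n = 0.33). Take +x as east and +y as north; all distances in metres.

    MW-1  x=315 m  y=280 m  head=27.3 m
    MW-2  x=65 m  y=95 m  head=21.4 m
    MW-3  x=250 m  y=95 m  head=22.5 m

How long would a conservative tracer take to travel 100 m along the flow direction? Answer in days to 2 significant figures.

50 days

With h = a·x + b·y + c and MW-1 as origin, the differences give:
  (-250)·a + (-185)·b = -5.9
  (-65)·a + (-185)·b = -4.8
Eliminate b (×(-185) and ×(-185), subtract): 34225·a = 203.50 → a = ∂h/∂x = +0.005946
Back-substitute: b = ∂h/∂y = +0.02386.
|∇h| = √(0.005946² + 0.02386²) = 0.02459
Seepage velocity v = K·i/n = 27.0 × 0.02459 / 0.33 = 2.012 m/day.
t = 100 / 2.012 = 49.7 days.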